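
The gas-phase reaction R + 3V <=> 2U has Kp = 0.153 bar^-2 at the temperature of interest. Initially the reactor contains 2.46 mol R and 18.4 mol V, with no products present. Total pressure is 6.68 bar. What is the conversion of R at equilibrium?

Take 2.46 mol R as basis and let X be its fractional conversion, so ξ = 2.46X.
Moles: n_R = 2.46 − 2.46X; n_V = 18.4 − 7.38X; n_U = 4.92X.
Summing: n_T = 20.9 − 4.92X.
With p_i = (n_i/n_T)P, Kp = p_U^2 / (p_R p_V^3).
Equating to 0.153 bar^-2 and solving on 0 < X < 1: X = 0.842.

X = 0.842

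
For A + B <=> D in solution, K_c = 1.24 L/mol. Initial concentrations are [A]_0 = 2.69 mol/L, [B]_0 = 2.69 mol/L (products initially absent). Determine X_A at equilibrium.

Let X = conversion of A; extent ξ = 2.69·X mol/L.
Concentrations: [A] = 2.69 − 2.69X; [B] = 2.69 − 2.69X; [D] = 2.69X.
K_c = [D] / ([A] [B]).
Equating to 1.24 L/mol: the physical root is X = 0.582.

X = 0.582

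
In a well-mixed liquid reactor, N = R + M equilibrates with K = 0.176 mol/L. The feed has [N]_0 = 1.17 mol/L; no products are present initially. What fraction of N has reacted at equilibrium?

Let X = conversion of N; extent ξ = 1.17·X mol/L.
Concentrations: [N] = 1.17 − 1.17X; [R] = 1.17X; [M] = 1.17X.
K = [R] [M] / ([N]).
Equating to 0.176 mol/L: the physical root is X = 0.320.

X = 0.320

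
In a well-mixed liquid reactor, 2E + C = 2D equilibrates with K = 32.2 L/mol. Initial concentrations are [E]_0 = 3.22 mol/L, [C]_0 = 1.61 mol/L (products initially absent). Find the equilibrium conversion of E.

Let X = conversion of E; extent ξ = 3.22X/2 mol/L.
Concentrations: [E] = 3.22 − 3.22X; [C] = 1.61 − 1.61X; [D] = 3.22X.
K = [D]^2 / ([E]^2 [C]).
Solving K = 32.2 for X ∈ (0,1): X = 0.774.

X = 0.774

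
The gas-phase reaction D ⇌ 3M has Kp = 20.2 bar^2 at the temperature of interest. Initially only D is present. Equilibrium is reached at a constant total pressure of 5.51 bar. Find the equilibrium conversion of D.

X = 0.360

Take 1 mol D as basis and let X be its fractional conversion, so ξ = X.
At extent ξ: n_D = 1 − X; n_M = 3X.
n_T = Σnᵢ = 1 + 2X.
y_i = n_i/n_T, p_i = y_i·P. Kp = p_M^3 / (p_D).
This yields a degree-3 equation in X; solving on (0,1), X = 0.360.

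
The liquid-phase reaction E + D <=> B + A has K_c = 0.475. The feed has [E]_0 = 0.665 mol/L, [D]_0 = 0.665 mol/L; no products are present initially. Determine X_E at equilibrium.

Let X = conversion of E; extent ξ = 0.665·X mol/L.
Concentrations: [E] = 0.665 − 0.665X; [D] = 0.665 − 0.665X; [B] = 0.665X; [A] = 0.665X.
K_c = [B] [A] / ([E] [D]).
This equals 0.475 at X = 0.408 (the root in 0 < X < 1).

X = 0.408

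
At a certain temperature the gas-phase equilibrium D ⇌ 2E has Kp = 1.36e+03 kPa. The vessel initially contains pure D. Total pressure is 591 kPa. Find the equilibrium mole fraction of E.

y_E = 0.753

Take 1 mol D as basis and let X be its fractional conversion, so ξ = X.
Moles: n_D = 1 − X; n_E = 2X.
Summing: n_T = 1 + X.
y_i = n_i/n_T, p_i = y_i·P. Kp = p_E^2 / (p_D).
Equating to 1.36e+03 kPa and solving on 0 < X < 1: X = 0.604.
Then n_E = 1.21, n_T = 1.6, so y_E = 0.753.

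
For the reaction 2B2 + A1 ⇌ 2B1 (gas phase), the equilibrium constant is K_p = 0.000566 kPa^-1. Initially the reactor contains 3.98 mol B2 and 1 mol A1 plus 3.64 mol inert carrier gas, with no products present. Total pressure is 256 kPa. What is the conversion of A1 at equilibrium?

X = 0.208

Let X = conversion of A1 (basis 1 mol A1); extent of reaction ξ = X.
At extent ξ: n_B2 = 3.98 − 2X; n_A1 = 1 − X; n_B1 = 2X; n_I = 3.64 (inert).
Total moles n_T = 8.62 − X.
y_i = n_i/n_T, p_i = y_i·P. K_p = p_B1^2 / (p_B2^2 p_A1).
Substituting and setting equal to 0.000566 kPa^-1 gives a polynomial in X; the root in (0,1) is X = 0.208.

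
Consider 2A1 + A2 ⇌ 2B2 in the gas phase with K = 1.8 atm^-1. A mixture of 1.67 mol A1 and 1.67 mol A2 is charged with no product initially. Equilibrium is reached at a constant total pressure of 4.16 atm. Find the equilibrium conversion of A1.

Let X = conversion of A1 (basis 1.67 mol A1); extent of reaction ξ = 0.835X.
At extent ξ: n_A1 = 1.67 − 1.67X; n_A2 = 1.67 − 0.835X; n_B2 = 1.67X.
Total moles n_T = 3.34 − 0.835X.
y_i = n_i/n_T, p_i = y_i·P. K = p_B2^2 / (p_A1^2 p_A2).
This yields a degree-3 equation in X; solving on (0,1), X = 0.635.

X = 0.635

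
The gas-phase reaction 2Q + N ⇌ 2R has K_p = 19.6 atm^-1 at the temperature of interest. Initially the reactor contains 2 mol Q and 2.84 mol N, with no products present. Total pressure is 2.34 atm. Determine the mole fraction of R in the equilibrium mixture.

Take 2 mol Q as basis and let X be its fractional conversion, so ξ = X.
Species balance: n_Q = 2 − 2X; n_N = 2.84 − X; n_R = 2X.
Summing: n_T = 4.84 − X.
With p_i = (n_i/n_T)P, K_p = p_R^2 / (p_Q^2 p_N).
Equating to 19.6 atm^-1 and solving on 0 < X < 1: X = 0.827.
Then n_R = 1.65, n_T = 4.01, so y_R = 0.412.

y_R = 0.412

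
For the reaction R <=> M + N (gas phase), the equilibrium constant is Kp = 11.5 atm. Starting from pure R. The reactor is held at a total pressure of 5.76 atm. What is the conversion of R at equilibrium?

Take 1 mol R as basis and let X be its fractional conversion, so ξ = X.
Species balance: n_R = 1 − X; n_M = X; n_N = X.
n_T = Σnᵢ = 1 + X.
Mole fractions y_i = n_i/n_T; Kp = p_M p_N / (p_R) with p_i = y_i·P.
Equating to 11.5 atm and solving on 0 < X < 1: X = 0.816.

X = 0.816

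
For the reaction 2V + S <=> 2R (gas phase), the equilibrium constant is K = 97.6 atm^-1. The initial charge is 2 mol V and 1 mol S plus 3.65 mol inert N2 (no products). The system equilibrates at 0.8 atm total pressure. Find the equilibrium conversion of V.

X = 0.674

Take 2 mol V as basis and let X be its fractional conversion, so ξ = X.
Moles: n_V = 2 − 2X; n_S = 1 − X; n_R = 2X; n_I = 3.65 (inert).
Total moles n_T = 6.65 − X.
With p_i = (n_i/n_T)P, K = p_R^2 / (p_V^2 p_S).
Setting this equal to 97.6 atm^-1 and taking the physical root (0 < X < 1) gives X = 0.674.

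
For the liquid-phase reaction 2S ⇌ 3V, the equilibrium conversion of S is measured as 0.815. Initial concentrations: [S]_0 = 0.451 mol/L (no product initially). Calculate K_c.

Let X = conversion of S.
Concentrations: [S] = 0.451 − 0.451X; [V] = 0.676X.
At X = 0.815: [S] = 0.0834, [V] = 0.551.
K_c = [V]^3 / ([S]^2) = 24.1 mol/L.

K_c = 24.1 mol/L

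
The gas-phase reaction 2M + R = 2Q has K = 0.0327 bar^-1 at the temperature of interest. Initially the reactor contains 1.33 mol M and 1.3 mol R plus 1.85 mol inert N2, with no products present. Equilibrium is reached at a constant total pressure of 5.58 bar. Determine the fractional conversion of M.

X = 0.182

Basis: 1.33 mol M initially; let X = conversion of M. Extent ξ = 0.665X.
Mole table: n_M = 1.33 − 1.33X; n_R = 1.3 − 0.665X; n_Q = 1.33X; n_I = 1.85 (inert).
Summing: n_T = 4.48 − 0.665X.
With p_i = (n_i/n_T)P, K = p_Q^2 / (p_M^2 p_R).
Setting this equal to 0.0327 bar^-1 and taking the physical root (0 < X < 1) gives X = 0.182.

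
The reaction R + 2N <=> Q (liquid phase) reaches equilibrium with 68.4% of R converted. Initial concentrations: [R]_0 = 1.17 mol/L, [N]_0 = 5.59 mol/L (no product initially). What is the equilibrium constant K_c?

Let X = conversion of R.
Concentrations: [R] = 1.17 − 1.17X; [N] = 5.59 − 2.34X; [Q] = 1.17X.
At X = 0.684: [R] = 0.37, [N] = 3.99, [Q] = 0.8.
K_c = [Q] / ([R] [N]^2) = 0.136 (mol/L)^-2.

K_c = 0.136 (mol/L)^-2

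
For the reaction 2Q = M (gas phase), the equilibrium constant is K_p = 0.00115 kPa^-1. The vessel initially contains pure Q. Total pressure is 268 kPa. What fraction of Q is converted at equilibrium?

X = 0.331

Let X = conversion of Q (basis 1 mol Q); extent of reaction ξ = 0.5X.
Species balance: n_Q = 1 − X; n_M = 0.5X.
n_T = Σnᵢ = 1 − 0.5X.
y_i = n_i/n_T, p_i = y_i·P. K_p = p_M / (p_Q^2).
Substituting and setting equal to 0.00115 kPa^-1 gives a polynomial in X; the root in (0,1) is X = 0.331.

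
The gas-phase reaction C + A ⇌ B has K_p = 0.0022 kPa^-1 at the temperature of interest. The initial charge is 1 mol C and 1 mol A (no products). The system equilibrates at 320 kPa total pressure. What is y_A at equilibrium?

Basis: 1 mol C initially; let X = conversion of C. Extent ξ = X.
Species balance: n_C = 1 − X; n_A = 1 − X; n_B = X.
n_T = Σnᵢ = 2 − X.
Mole fractions y_i = n_i/n_T; K_p = p_B / (p_C p_A) with p_i = y_i·P.
This yields a degree-2 equation in X; solving on (0,1), X = 0.234.
Then n_A = 0.766, n_T = 1.77, so y_A = 0.434.

y_A = 0.434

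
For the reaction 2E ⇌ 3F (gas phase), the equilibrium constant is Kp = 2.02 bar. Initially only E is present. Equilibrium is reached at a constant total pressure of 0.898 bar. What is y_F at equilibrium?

Take 1 mol E as basis and let X be its fractional conversion, so ξ = 0.5X.
Mole table: n_E = 1 − X; n_F = 1.5X.
Summing: n_T = 1 + 0.5X.
Mole fractions y_i = n_i/n_T; Kp = p_F^3 / (p_E^2) with p_i = y_i·P.
This yields a degree-3 equation in X; solving on (0,1), X = 0.554.
Then n_F = 0.83, n_T = 1.28, so y_F = 0.650.

y_F = 0.650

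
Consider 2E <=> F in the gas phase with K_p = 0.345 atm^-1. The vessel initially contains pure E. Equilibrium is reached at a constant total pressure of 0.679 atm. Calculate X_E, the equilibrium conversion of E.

Take 1 mol E as basis and let X be its fractional conversion, so ξ = 0.5X.
Mole table: n_E = 1 − X; n_F = 0.5X.
Total moles n_T = 1 − 0.5X.
y_i = n_i/n_T, p_i = y_i·P. K_p = p_F / (p_E^2).
Equating to 0.345 atm^-1 and solving on 0 < X < 1: X = 0.281.

X = 0.281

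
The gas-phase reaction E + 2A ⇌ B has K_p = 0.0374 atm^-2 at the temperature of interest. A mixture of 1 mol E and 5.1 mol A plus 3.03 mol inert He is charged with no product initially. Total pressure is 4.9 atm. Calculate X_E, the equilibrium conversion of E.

X = 0.206

Take 1 mol E as basis and let X be its fractional conversion, so ξ = X.
Species balance: n_E = 1 − X; n_A = 5.1 − 2X; n_B = X; n_I = 3.03 (inert).
n_T = Σnᵢ = 9.13 − 2X.
With p_i = (n_i/n_T)P, K_p = p_B / (p_E p_A^2).
Equating to 0.0374 atm^-2 and solving on 0 < X < 1: X = 0.206.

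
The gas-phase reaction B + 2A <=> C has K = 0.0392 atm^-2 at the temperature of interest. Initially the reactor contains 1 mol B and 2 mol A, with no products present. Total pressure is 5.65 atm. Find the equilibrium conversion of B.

X = 0.299

Let X = conversion of B (basis 1 mol B); extent of reaction ξ = X.
Species balance: n_B = 1 − X; n_A = 2 − 2X; n_C = X.
n_T = Σnᵢ = 3 − 2X.
Mole fractions y_i = n_i/n_T; K = p_C / (p_B p_A^2) with p_i = y_i·P.
Setting this equal to 0.0392 atm^-2 and taking the physical root (0 < X < 1) gives X = 0.299.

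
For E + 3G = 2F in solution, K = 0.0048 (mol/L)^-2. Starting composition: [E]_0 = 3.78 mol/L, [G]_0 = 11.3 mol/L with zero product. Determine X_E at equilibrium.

X = 0.316

Let X = conversion of E; extent ξ = 3.78·X mol/L.
Concentrations: [E] = 3.78 − 3.78X; [G] = 11.3 − 11.3X; [F] = 7.56X.
K = [F]^2 / ([E] [G]^3).
Setting equal to 0.0048 and solving for X on (0,1) gives X = 0.316.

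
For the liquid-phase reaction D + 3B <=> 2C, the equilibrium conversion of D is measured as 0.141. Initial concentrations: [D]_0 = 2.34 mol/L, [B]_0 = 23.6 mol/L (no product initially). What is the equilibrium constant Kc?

Kc = 1.87e-05 (mol/L)^-2

Let X = conversion of D.
Concentrations: [D] = 2.34 − 2.34X; [B] = 23.6 − 7.02X; [C] = 4.68X.
At X = 0.141: [D] = 2.01, [B] = 22.6, [C] = 0.66.
Kc = [C]^2 / ([D] [B]^3) = 1.87e-05 (mol/L)^-2.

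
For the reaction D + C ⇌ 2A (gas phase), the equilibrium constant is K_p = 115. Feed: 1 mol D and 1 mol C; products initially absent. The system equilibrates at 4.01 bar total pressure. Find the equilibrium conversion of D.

X = 0.843

Let X = conversion of D (basis 1 mol D); extent of reaction ξ = X.
Moles: n_D = 1 − X; n_C = 1 − X; n_A = 2X.
Since Δν = 0, n_T = 2 throughout.
y_i = n_i/n_T, p_i = y_i·P. K_p = p_A^2 / (p_D p_C).
This yields a degree-2 equation in X; solving on (0,1), X = 0.843.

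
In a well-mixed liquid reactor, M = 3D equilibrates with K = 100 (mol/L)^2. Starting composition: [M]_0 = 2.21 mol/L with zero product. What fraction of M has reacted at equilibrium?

Let X = conversion of M; extent ξ = 2.21·X mol/L.
Concentrations: [M] = 2.21 − 2.21X; [D] = 6.63X.
K = [D]^3 / ([M]).
Solving K = 100 for X ∈ (0,1): X = 0.645.

X = 0.645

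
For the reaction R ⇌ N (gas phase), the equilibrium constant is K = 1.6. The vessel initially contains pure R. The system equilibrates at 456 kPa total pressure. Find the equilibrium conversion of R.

Basis: 1 mol R initially; let X = conversion of R. Extent ξ = X.
Species balance: n_R = 1 − X; n_N = X.
Since Δν = 0, n_T = 1 throughout.
y_i = n_i/n_T, p_i = y_i·P. K = p_N / (p_R).
Substituting and setting equal to 1.6 gives a polynomial in X; the root in (0,1) is X = 0.615.

X = 0.615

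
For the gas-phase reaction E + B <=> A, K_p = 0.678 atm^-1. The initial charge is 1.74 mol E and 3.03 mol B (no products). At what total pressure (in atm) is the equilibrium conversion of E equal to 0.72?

Take 1.74 mol E as basis and let X be its fractional conversion, so ξ = 1.74X.
Mole table: n_E = 1.74 − 1.74X; n_B = 3.03 − 1.74X; n_A = 1.74X.
Total moles n_T = 4.77 − 1.74X.
K_p = p_A / (p_E p_B) with p_i = (n_i/n_T)·P.
At X = 0.72: the mole-fraction product g(X) = Π y_i^ν_i = 5.089. Since K_p = g(X)·P^{-1}, P = (g/K_p)^(1/1) = (5.089/0.678)^(1/1) = 7.51 atm.

P = 7.51 atm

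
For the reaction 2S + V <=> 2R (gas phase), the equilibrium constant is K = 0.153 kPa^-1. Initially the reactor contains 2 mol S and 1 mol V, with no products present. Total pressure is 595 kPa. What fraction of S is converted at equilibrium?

X = 0.758

Basis: 2 mol S initially; let X = conversion of S. Extent ξ = X.
Species balance: n_S = 2 − 2X; n_V = 1 − X; n_R = 2X.
Summing: n_T = 3 − X.
y_i = n_i/n_T, p_i = y_i·P. K = p_R^2 / (p_S^2 p_V).
Equating to 0.153 kPa^-1 and solving on 0 < X < 1: X = 0.758.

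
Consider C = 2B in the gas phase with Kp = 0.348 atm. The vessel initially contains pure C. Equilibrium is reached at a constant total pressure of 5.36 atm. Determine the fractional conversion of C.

X = 0.126

Take 1 mol C as basis and let X be its fractional conversion, so ξ = X.
Moles: n_C = 1 − X; n_B = 2X.
n_T = Σnᵢ = 1 + X.
Mole fractions y_i = n_i/n_T; Kp = p_B^2 / (p_C) with p_i = y_i·P.
This yields a degree-2 equation in X; solving on (0,1), X = 0.126.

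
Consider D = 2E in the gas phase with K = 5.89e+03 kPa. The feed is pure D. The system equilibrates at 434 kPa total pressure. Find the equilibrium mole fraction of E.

Take 1 mol D as basis and let X be its fractional conversion, so ξ = X.
Species balance: n_D = 1 − X; n_E = 2X.
n_T = Σnᵢ = 1 + X.
y_i = n_i/n_T, p_i = y_i·P. K = p_E^2 / (p_D).
Substituting and setting equal to 5.89e+03 kPa gives a polynomial in X; the root in (0,1) is X = 0.879.
Then n_E = 1.76, n_T = 1.88, so y_E = 0.936.

y_E = 0.936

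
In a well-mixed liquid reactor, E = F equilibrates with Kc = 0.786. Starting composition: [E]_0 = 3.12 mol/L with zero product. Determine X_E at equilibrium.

X = 0.440

Let X = conversion of E; extent ξ = 3.12·X mol/L.
Concentrations: [E] = 3.12 − 3.12X; [F] = 3.12X.
Kc = [F] / ([E]).
Equating to 0.786: the physical root is X = 0.440.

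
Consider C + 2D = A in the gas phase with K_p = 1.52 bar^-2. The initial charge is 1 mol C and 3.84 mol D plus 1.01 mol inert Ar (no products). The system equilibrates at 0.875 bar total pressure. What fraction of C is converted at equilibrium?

Take 1 mol C as basis and let X be its fractional conversion, so ξ = X.
Moles: n_C = 1 − X; n_D = 3.84 − 2X; n_A = X; n_I = 1.01 (inert).
Total moles n_T = 5.85 − 2X.
y_i = n_i/n_T, p_i = y_i·P. K_p = p_A / (p_C p_D^2).
Setting this equal to 1.52 bar^-2 and taking the physical root (0 < X < 1) gives X = 0.306.

X = 0.306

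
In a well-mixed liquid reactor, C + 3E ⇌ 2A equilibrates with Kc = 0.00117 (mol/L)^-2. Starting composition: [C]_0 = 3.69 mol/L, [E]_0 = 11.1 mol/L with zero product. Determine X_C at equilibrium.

X = 0.207

Let X = conversion of C; extent ξ = 3.69·X mol/L.
Concentrations: [C] = 3.69 − 3.69X; [E] = 11.1 − 11.1X; [A] = 7.38X.
Kc = [A]^2 / ([C] [E]^3).
Equating to 0.00117 (mol/L)^-2: the physical root is X = 0.207.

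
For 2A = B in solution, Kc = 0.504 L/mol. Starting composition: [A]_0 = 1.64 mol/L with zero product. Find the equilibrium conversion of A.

X = 0.468

Let X = conversion of A; extent ξ = 1.64X/2 mol/L.
Concentrations: [A] = 1.64 − 1.64X; [B] = 0.82X.
Kc = [B] / ([A]^2).
This equals 0.504 at X = 0.468 (the root in 0 < X < 1).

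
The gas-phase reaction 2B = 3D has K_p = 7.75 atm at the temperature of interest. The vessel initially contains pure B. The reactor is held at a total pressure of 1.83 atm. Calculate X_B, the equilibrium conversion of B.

X = 0.620

Let X = conversion of B (basis 1 mol B); extent of reaction ξ = 0.5X.
Mole table: n_B = 1 − X; n_D = 1.5X.
Summing: n_T = 1 + 0.5X.
y_i = n_i/n_T, p_i = y_i·P. K_p = p_D^3 / (p_B^2).
This yields a degree-3 equation in X; solving on (0,1), X = 0.620.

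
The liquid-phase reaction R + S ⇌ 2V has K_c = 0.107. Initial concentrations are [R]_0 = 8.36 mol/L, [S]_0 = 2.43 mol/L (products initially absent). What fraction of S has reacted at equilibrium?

X = 0.252

Let X = conversion of S; extent ξ = 2.43·X mol/L.
Concentrations: [R] = 8.36 − 2.43X; [S] = 2.43 − 2.43X; [V] = 4.86X.
K_c = [V]^2 / ([R] [S]).
This equals 0.107 at X = 0.252 (the root in 0 < X < 1).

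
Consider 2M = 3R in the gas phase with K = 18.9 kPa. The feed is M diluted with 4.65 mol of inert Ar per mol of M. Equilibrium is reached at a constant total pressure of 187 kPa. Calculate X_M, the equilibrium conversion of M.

Take 1 mol M as basis and let X be its fractional conversion, so ξ = 0.5X.
At extent ξ: n_M = 1 − X; n_R = 1.5X; n_I = 4.65 (inert).
Total moles n_T = 5.65 + 0.5X.
Mole fractions y_i = n_i/n_T; K = p_R^3 / (p_M^2) with p_i = y_i·P.
Setting this equal to 18.9 kPa and taking the physical root (0 < X < 1) gives X = 0.399.

X = 0.399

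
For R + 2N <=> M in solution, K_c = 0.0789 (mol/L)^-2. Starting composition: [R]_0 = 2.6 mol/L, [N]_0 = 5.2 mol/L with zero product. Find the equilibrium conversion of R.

X = 0.419

Let X = conversion of R; extent ξ = 2.6·X mol/L.
Concentrations: [R] = 2.6 − 2.6X; [N] = 5.2 − 5.2X; [M] = 2.6X.
K_c = [M] / ([R] [N]^2).
Equating to 0.0789 (mol/L)^-2: the physical root is X = 0.419.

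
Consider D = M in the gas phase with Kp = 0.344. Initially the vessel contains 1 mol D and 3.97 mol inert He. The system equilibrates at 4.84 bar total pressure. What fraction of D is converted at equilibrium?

X = 0.256

Basis: 1 mol D initially; let X = conversion of D. Extent ξ = X.
Moles: n_D = 1 − X; n_M = X; n_I = 3.97 (inert).
Since Δν = 0, n_T = 4.97 throughout.
Mole fractions y_i = n_i/n_T; Kp = p_M / (p_D) with p_i = y_i·P.
Setting this equal to 0.344 and taking the physical root (0 < X < 1) gives X = 0.256.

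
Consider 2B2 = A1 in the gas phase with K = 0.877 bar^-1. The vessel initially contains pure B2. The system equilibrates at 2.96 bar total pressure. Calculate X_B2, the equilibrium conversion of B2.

Let X = conversion of B2 (basis 1 mol B2); extent of reaction ξ = 0.5X.
At extent ξ: n_B2 = 1 − X; n_A1 = 0.5X.
Total moles n_T = 1 − 0.5X.
With p_i = (n_i/n_T)P, K = p_A1 / (p_B2^2).
Equating to 0.877 bar^-1 and solving on 0 < X < 1: X = 0.704.

X = 0.704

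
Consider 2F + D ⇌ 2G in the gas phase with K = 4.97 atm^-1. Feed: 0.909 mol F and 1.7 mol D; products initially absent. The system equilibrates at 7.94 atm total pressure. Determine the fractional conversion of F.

Take 0.909 mol F as basis and let X be its fractional conversion, so ξ = 0.455X.
Mole table: n_F = 0.909 − 0.909X; n_D = 1.7 − 0.455X; n_G = 0.909X.
n_T = Σnᵢ = 2.61 − 0.455X.
With p_i = (n_i/n_T)P, K = p_G^2 / (p_F^2 p_D).
This yields a degree-3 equation in X; solving on (0,1), X = 0.829.

X = 0.829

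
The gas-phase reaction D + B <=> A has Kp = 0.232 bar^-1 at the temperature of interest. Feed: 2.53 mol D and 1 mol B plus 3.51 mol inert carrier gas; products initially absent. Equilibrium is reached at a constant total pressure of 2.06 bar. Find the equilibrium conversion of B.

Basis: 1 mol B initially; let X = conversion of B. Extent ξ = X.
At extent ξ: n_D = 2.53 − X; n_B = 1 − X; n_A = X; n_I = 3.51 (inert).
n_T = Σnᵢ = 7.04 − X.
With p_i = (n_i/n_T)P, Kp = p_A / (p_D p_B).
This yields a degree-2 equation in X; solving on (0,1), X = 0.142.

X = 0.142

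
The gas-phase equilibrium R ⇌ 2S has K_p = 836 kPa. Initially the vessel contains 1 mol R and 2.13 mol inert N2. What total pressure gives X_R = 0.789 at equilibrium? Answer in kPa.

Take 1 mol R as basis and let X be its fractional conversion, so ξ = X.
At extent ξ: n_R = 1 − X; n_S = 2X; n_I = 2.13 (inert).
Summing: n_T = 3.13 + X.
K_p = p_S^2 / (p_R) with p_i = (n_i/n_T)·P.
At X = 0.789: the mole-fraction product g(X) = Π y_i^ν_i = 3.011. Since K_p = g(X)·P^{1}, P = (K_p/g)^(1/1) = (836/3.011)^(1/1) = 278 kPa.

P = 278 kPa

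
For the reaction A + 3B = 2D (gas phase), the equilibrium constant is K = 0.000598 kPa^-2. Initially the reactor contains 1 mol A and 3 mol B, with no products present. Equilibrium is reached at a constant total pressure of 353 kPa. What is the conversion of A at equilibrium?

X = 0.714

Let X = conversion of A (basis 1 mol A); extent of reaction ξ = X.
At extent ξ: n_A = 1 − X; n_B = 3 − 3X; n_D = 2X.
Total moles n_T = 4 − 2X.
Mole fractions y_i = n_i/n_T; K = p_D^2 / (p_A p_B^3) with p_i = y_i·P.
Substituting and setting equal to 0.000598 kPa^-2 gives a polynomial in X; the root in (0,1) is X = 0.714.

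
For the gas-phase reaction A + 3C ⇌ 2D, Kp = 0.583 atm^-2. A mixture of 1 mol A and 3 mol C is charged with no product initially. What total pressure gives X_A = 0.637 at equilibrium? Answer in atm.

Let X = conversion of A (basis 1 mol A); extent of reaction ξ = X.
At extent ξ: n_A = 1 − X; n_C = 3 − 3X; n_D = 2X.
Total moles n_T = 4 − 2X.
Kp = p_D^2 / (p_A p_C^3) with p_i = (n_i/n_T)·P.
At X = 0.637: the mole-fraction product g(X) = Π y_i^ν_i = 25.73. Since Kp = g(X)·P^{-2}, P = (g/Kp)^(1/2) = (25.73/0.583)^(1/2) = 6.64 atm.

P = 6.64 atm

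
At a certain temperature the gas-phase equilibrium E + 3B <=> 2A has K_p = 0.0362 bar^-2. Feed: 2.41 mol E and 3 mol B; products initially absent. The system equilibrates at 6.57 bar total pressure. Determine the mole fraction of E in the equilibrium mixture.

y_E = 0.435

Let X = conversion of B (basis 3 mol B); extent of reaction ξ = X.
At extent ξ: n_E = 2.41 − X; n_B = 3 − 3X; n_A = 2X.
Summing: n_T = 5.41 − 2X.
Mole fractions y_i = n_i/n_T; K_p = p_A^2 / (p_E p_B^3) with p_i = y_i·P.
Substituting and setting equal to 0.0362 bar^-2 gives a polynomial in X; the root in (0,1) is X = 0.431.
Then n_E = 1.98, n_T = 4.55, so y_E = 0.435.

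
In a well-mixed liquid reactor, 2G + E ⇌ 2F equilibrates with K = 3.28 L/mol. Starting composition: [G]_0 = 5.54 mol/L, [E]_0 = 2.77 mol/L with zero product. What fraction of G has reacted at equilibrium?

X = 0.643

Let X = conversion of G; extent ξ = 5.54X/2 mol/L.
Concentrations: [G] = 5.54 − 5.54X; [E] = 2.77 − 2.77X; [F] = 5.54X.
K = [F]^2 / ([G]^2 [E]).
Setting equal to 3.28 and solving for X on (0,1) gives X = 0.643.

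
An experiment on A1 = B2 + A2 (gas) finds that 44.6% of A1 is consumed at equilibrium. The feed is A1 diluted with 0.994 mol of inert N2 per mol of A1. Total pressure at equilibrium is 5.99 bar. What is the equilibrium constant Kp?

Kp = 0.881 bar

Basis: 1 mol A1 initially; let X = conversion of A1. Extent ξ = X.
At extent ξ: n_A1 = 1 − X; n_B2 = X; n_A2 = X; n_I = 0.994 (inert).
Summing: n_T = 1.99 + X.
At X = 0.446: n_A1 = 0.554, n_B2 = 0.446, n_A2 = 0.446, n_T = 2.44.
p_i = (n_i/n_T)·P. Kp = p_B2 p_A2 / (p_A1) = 0.881 bar.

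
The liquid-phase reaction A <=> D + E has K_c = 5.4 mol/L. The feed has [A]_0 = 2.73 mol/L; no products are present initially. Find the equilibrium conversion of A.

Let X = conversion of A; extent ξ = 2.73·X mol/L.
Concentrations: [A] = 2.73 − 2.73X; [D] = 2.73X; [E] = 2.73X.
K_c = [D] [E] / ([A]).
Equating to 5.4 mol/L: the physical root is X = 0.730.

X = 0.730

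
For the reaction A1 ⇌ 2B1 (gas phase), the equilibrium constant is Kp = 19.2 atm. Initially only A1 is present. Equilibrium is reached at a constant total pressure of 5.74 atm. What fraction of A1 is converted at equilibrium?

Take 1 mol A1 as basis and let X be its fractional conversion, so ξ = X.
At extent ξ: n_A1 = 1 − X; n_B1 = 2X.
n_T = Σnᵢ = 1 + X.
y_i = n_i/n_T, p_i = y_i·P. Kp = p_B1^2 / (p_A1).
Equating to 19.2 atm and solving on 0 < X < 1: X = 0.675.

X = 0.675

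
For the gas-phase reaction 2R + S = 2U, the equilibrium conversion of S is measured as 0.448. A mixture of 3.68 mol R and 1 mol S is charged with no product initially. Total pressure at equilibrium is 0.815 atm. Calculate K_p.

K_p = 0.974 atm^-1

Basis: 1 mol S initially; let X = conversion of S. Extent ξ = X.
At extent ξ: n_R = 3.68 − 2X; n_S = 1 − X; n_U = 2X.
Summing: n_T = 4.68 − X.
At X = 0.448: n_R = 2.78, n_S = 0.552, n_U = 0.896, n_T = 4.23.
p_i = (n_i/n_T)·P. K_p = p_U^2 / (p_R^2 p_S) = 0.974 atm^-1.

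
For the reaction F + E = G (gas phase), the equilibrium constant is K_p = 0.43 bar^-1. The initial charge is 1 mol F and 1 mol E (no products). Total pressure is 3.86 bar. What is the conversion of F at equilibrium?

Let X = conversion of F (basis 1 mol F); extent of reaction ξ = X.
At extent ξ: n_F = 1 − X; n_E = 1 − X; n_G = X.
Total moles n_T = 2 − X.
y_i = n_i/n_T, p_i = y_i·P. K_p = p_G / (p_F p_E).
Setting this equal to 0.43 bar^-1 and taking the physical root (0 < X < 1) gives X = 0.387.

X = 0.387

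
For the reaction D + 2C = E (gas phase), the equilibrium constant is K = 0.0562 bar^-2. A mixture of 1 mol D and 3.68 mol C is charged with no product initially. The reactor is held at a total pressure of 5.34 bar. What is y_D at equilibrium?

Basis: 1 mol D initially; let X = conversion of D. Extent ξ = X.
Species balance: n_D = 1 − X; n_C = 3.68 − 2X; n_E = X.
Total moles n_T = 4.68 − 2X.
Mole fractions y_i = n_i/n_T; K = p_E / (p_D p_C^2) with p_i = y_i·P.
Equating to 0.0562 bar^-2 and solving on 0 < X < 1: X = 0.463.
Then n_D = 0.537, n_T = 3.75, so y_D = 0.143.

y_D = 0.143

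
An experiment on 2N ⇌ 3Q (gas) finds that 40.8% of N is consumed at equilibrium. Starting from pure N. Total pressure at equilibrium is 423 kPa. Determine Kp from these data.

Take 1 mol N as basis and let X be its fractional conversion, so ξ = 0.5X.
Species balance: n_N = 1 − X; n_Q = 1.5X.
n_T = Σnᵢ = 1 + 0.5X.
At X = 0.408: n_N = 0.592, n_Q = 0.612, n_T = 1.2.
p_i = (n_i/n_T)·P. Kp = p_Q^3 / (p_N^2) = 230 kPa.

Kp = 230 kPa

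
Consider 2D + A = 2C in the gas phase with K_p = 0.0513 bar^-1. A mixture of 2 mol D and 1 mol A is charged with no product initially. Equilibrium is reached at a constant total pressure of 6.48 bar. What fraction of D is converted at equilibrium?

X = 0.233

Basis: 2 mol D initially; let X = conversion of D. Extent ξ = X.
Moles: n_D = 2 − 2X; n_A = 1 − X; n_C = 2X.
Summing: n_T = 3 − X.
y_i = n_i/n_T, p_i = y_i·P. K_p = p_C^2 / (p_D^2 p_A).
Equating to 0.0513 bar^-1 and solving on 0 < X < 1: X = 0.233.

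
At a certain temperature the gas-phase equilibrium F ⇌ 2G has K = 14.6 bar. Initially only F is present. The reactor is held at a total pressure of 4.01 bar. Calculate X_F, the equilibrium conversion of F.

X = 0.690

Basis: 1 mol F initially; let X = conversion of F. Extent ξ = X.
Species balance: n_F = 1 − X; n_G = 2X.
n_T = Σnᵢ = 1 + X.
With p_i = (n_i/n_T)P, K = p_G^2 / (p_F).
Substituting and setting equal to 14.6 bar gives a polynomial in X; the root in (0,1) is X = 0.690.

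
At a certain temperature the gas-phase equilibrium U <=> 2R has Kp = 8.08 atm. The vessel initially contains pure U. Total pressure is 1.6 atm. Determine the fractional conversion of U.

X = 0.747

Take 1 mol U as basis and let X be its fractional conversion, so ξ = X.
Moles: n_U = 1 − X; n_R = 2X.
Summing: n_T = 1 + X.
y_i = n_i/n_T, p_i = y_i·P. Kp = p_R^2 / (p_U).
Equating to 8.08 atm and solving on 0 < X < 1: X = 0.747.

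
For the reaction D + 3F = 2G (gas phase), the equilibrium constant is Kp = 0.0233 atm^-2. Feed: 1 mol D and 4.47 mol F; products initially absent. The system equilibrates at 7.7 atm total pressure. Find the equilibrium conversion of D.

X = 0.488

Basis: 1 mol D initially; let X = conversion of D. Extent ξ = X.
Moles: n_D = 1 − X; n_F = 4.47 − 3X; n_G = 2X.
Total moles n_T = 5.47 − 2X.
y_i = n_i/n_T, p_i = y_i·P. Kp = p_G^2 / (p_D p_F^3).
Setting this equal to 0.0233 atm^-2 and taking the physical root (0 < X < 1) gives X = 0.488.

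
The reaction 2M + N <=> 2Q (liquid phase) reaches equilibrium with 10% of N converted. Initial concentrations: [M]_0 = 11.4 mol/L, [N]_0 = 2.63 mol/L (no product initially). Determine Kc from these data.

Kc = 0.000989 L/mol

Let X = conversion of N.
Concentrations: [M] = 11.4 − 5.26X; [N] = 2.63 − 2.63X; [Q] = 5.26X.
At X = 0.1: [M] = 10.9, [N] = 2.37, [Q] = 0.526.
Kc = [Q]^2 / ([M]^2 [N]) = 0.000989 L/mol.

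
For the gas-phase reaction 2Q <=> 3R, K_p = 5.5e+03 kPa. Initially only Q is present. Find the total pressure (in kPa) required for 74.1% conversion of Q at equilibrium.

Take 1 mol Q as basis and let X be its fractional conversion, so ξ = 0.5X.
Species balance: n_Q = 1 − X; n_R = 1.5X.
Total moles n_T = 1 + 0.5X.
K_p = p_R^3 / (p_Q^2) with p_i = (n_i/n_T)·P.
At X = 0.741: the mole-fraction product g(X) = Π y_i^ν_i = 14.94. Since K_p = g(X)·P^{1}, P = (K_p/g)^(1/1) = (5.5e+03/14.94)^(1/1) = 368 kPa.

P = 368 kPa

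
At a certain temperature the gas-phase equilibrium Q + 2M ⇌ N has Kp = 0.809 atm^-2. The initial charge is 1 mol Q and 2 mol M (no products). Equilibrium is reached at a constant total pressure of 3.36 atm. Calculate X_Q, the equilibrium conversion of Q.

Take 1 mol Q as basis and let X be its fractional conversion, so ξ = X.
At extent ξ: n_Q = 1 − X; n_M = 2 − 2X; n_N = X.
Summing: n_T = 3 − 2X.
Mole fractions y_i = n_i/n_T; Kp = p_N / (p_Q p_M^2) with p_i = y_i·P.
Setting this equal to 0.809 atm^-2 and taking the physical root (0 < X < 1) gives X = 0.626.

X = 0.626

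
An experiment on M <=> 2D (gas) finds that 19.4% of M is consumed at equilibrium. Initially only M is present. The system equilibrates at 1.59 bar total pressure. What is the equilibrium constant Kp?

Kp = 0.249 bar

Basis: 1 mol M initially; let X = conversion of M. Extent ξ = X.
At extent ξ: n_M = 1 − X; n_D = 2X.
n_T = Σnᵢ = 1 + X.
At X = 0.194: n_M = 0.806, n_D = 0.388, n_T = 1.19.
p_i = (n_i/n_T)·P. Kp = p_D^2 / (p_M) = 0.249 bar.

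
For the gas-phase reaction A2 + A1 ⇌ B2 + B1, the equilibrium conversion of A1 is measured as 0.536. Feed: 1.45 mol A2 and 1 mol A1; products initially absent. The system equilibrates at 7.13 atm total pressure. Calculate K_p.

K_p = 0.677

Basis: 1 mol A1 initially; let X = conversion of A1. Extent ξ = X.
Mole table: n_A2 = 1.45 − X; n_A1 = 1 − X; n_B2 = X; n_B1 = X.
Since Δν = 0, n_T = 2.45 throughout.
At X = 0.536: n_A2 = 0.914, n_A1 = 0.464, n_B2 = 0.536, n_B1 = 0.536, n_T = 2.45.
p_i = (n_i/n_T)·P. K_p = p_B2 p_B1 / (p_A2 p_A1) = 0.677.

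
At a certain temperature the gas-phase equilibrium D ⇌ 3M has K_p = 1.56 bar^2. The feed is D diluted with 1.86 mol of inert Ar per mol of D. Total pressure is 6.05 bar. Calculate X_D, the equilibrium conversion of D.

Basis: 1 mol D initially; let X = conversion of D. Extent ξ = X.
At extent ξ: n_D = 1 − X; n_M = 3X; n_I = 1.86 (inert).
Summing: n_T = 2.86 + 2X.
Mole fractions y_i = n_i/n_T; K_p = p_M^3 / (p_D) with p_i = y_i·P.
Setting this equal to 1.56 bar^2 and taking the physical root (0 < X < 1) gives X = 0.237.

X = 0.237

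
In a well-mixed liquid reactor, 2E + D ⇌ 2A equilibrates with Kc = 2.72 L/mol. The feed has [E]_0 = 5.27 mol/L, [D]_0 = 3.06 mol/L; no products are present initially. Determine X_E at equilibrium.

Let X = conversion of E; extent ξ = 5.27X/2 mol/L.
Concentrations: [E] = 5.27 − 5.27X; [D] = 3.06 − 2.63X; [A] = 5.27X.
Kc = [A]^2 / ([E]^2 [D]).
This equals 2.72 at X = 0.656 (the root in 0 < X < 1).

X = 0.656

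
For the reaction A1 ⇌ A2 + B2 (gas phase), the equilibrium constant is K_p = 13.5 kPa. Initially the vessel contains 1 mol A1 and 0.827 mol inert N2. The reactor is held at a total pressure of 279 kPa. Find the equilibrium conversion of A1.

Basis: 1 mol A1 initially; let X = conversion of A1. Extent ξ = X.
Moles: n_A1 = 1 − X; n_A2 = X; n_B2 = X; n_I = 0.827 (inert).
Summing: n_T = 1.83 + X.
Mole fractions y_i = n_i/n_T; K_p = p_A2 p_B2 / (p_A1) with p_i = y_i·P.
This yields a degree-2 equation in X; solving on (0,1), X = 0.272.

X = 0.272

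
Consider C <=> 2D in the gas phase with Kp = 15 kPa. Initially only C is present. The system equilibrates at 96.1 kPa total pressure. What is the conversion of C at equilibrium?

X = 0.194

Take 1 mol C as basis and let X be its fractional conversion, so ξ = X.
Species balance: n_C = 1 − X; n_D = 2X.
Summing: n_T = 1 + X.
y_i = n_i/n_T, p_i = y_i·P. Kp = p_D^2 / (p_C).
Setting this equal to 15 kPa and taking the physical root (0 < X < 1) gives X = 0.194.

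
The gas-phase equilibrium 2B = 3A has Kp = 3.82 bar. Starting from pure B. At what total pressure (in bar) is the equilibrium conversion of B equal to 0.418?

Take 1 mol B as basis and let X be its fractional conversion, so ξ = 0.5X.
Mole table: n_B = 1 − X; n_A = 1.5X.
Total moles n_T = 1 + 0.5X.
Kp = p_A^3 / (p_B^2) with p_i = (n_i/n_T)·P.
At X = 0.418: the mole-fraction product g(X) = Π y_i^ν_i = 0.6019. Since Kp = g(X)·P^{1}, P = (Kp/g)^(1/1) = (3.82/0.6019)^(1/1) = 6.35 bar.

P = 6.35 bar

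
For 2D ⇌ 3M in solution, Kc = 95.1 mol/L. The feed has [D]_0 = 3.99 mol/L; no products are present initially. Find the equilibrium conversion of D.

Let X = conversion of D; extent ξ = 3.99X/2 mol/L.
Concentrations: [D] = 3.99 − 3.99X; [M] = 5.99X.
Kc = [M]^3 / ([D]^2).
Solving Kc = 95.1 for X ∈ (0,1): X = 0.754.

X = 0.754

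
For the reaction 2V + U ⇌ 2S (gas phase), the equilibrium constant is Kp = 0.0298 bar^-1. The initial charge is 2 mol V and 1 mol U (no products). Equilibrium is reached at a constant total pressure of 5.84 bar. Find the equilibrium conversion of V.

X = 0.183

Take 2 mol V as basis and let X be its fractional conversion, so ξ = X.
Moles: n_V = 2 − 2X; n_U = 1 − X; n_S = 2X.
Total moles n_T = 3 − X.
y_i = n_i/n_T, p_i = y_i·P. Kp = p_S^2 / (p_V^2 p_U).
Setting this equal to 0.0298 bar^-1 and taking the physical root (0 < X < 1) gives X = 0.183.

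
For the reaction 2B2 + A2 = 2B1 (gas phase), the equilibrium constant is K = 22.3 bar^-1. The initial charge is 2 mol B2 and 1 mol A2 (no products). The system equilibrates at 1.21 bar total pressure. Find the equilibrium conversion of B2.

X = 0.663

Let X = conversion of B2 (basis 2 mol B2); extent of reaction ξ = X.
Mole table: n_B2 = 2 − 2X; n_A2 = 1 − X; n_B1 = 2X.
Total moles n_T = 3 − X.
Mole fractions y_i = n_i/n_T; K = p_B1^2 / (p_B2^2 p_A2) with p_i = y_i·P.
Substituting and setting equal to 22.3 bar^-1 gives a polynomial in X; the root in (0,1) is X = 0.663.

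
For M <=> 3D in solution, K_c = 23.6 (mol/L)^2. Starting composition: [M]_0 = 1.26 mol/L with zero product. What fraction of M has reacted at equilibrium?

Let X = conversion of M; extent ξ = 1.26·X mol/L.
Concentrations: [M] = 1.26 − 1.26X; [D] = 3.78X.
K_c = [D]^3 / ([M]).
Setting equal to 23.6 and solving for X on (0,1) gives X = 0.603.

X = 0.603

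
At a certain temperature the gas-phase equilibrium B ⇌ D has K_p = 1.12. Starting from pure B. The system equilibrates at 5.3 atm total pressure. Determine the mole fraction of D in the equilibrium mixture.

y_D = 0.528

Basis: 1 mol B initially; let X = conversion of B. Extent ξ = X.
Moles: n_B = 1 − X; n_D = X.
Since Δν = 0, n_T = 1 throughout.
y_i = n_i/n_T, p_i = y_i·P. K_p = p_D / (p_B).
Substituting and setting equal to 1.12 gives a polynomial in X; the root in (0,1) is X = 0.528.
Then n_D = 0.528, n_T = 1, so y_D = 0.528.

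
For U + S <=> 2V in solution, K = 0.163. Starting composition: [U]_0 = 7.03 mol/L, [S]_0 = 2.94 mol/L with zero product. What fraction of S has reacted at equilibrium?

X = 0.255

Let X = conversion of S; extent ξ = 2.94·X mol/L.
Concentrations: [U] = 7.03 − 2.94X; [S] = 2.94 − 2.94X; [V] = 5.88X.
K = [V]^2 / ([U] [S]).
Equating to 0.163: the physical root is X = 0.255.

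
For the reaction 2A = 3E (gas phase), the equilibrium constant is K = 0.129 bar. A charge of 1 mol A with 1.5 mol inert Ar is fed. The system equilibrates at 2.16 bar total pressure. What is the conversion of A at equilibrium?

X = 0.287

Let X = conversion of A (basis 1 mol A); extent of reaction ξ = 0.5X.
Species balance: n_A = 1 − X; n_E = 1.5X; n_I = 1.5 (inert).
n_T = Σnᵢ = 2.5 + 0.5X.
Mole fractions y_i = n_i/n_T; K = p_E^3 / (p_A^2) with p_i = y_i·P.
Setting this equal to 0.129 bar and taking the physical root (0 < X < 1) gives X = 0.287.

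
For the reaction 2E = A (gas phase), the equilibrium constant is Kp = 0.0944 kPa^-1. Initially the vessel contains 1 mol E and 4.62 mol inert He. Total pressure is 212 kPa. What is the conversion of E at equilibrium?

X = 0.697

Take 1 mol E as basis and let X be its fractional conversion, so ξ = 0.5X.
Moles: n_E = 1 − X; n_A = 0.5X; n_I = 4.62 (inert).
Summing: n_T = 5.62 − 0.5X.
With p_i = (n_i/n_T)P, Kp = p_A / (p_E^2).
This yields a degree-2 equation in X; solving on (0,1), X = 0.697.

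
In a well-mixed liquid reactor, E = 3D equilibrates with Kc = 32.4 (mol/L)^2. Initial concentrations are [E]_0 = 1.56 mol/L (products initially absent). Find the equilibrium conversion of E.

X = 0.588

Let X = conversion of E; extent ξ = 1.56·X mol/L.
Concentrations: [E] = 1.56 − 1.56X; [D] = 4.68X.
Kc = [D]^3 / ([E]).
Equating to 32.4 (mol/L)^2: the physical root is X = 0.588.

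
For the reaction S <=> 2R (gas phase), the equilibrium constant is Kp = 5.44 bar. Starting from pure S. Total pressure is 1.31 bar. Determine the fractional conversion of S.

Basis: 1 mol S initially; let X = conversion of S. Extent ξ = X.
At extent ξ: n_S = 1 − X; n_R = 2X.
n_T = Σnᵢ = 1 + X.
y_i = n_i/n_T, p_i = y_i·P. Kp = p_R^2 / (p_S).
Setting this equal to 5.44 bar and taking the physical root (0 < X < 1) gives X = 0.714.

X = 0.714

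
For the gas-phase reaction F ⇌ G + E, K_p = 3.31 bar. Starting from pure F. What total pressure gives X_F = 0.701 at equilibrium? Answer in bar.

P = 3.43 bar

Let X = conversion of F (basis 1 mol F); extent of reaction ξ = X.
Moles: n_F = 1 − X; n_G = X; n_E = X.
Total moles n_T = 1 + X.
K_p = p_G p_E / (p_F) with p_i = (n_i/n_T)·P.
At X = 0.701: the mole-fraction product g(X) = Π y_i^ν_i = 0.9662. Since K_p = g(X)·P^{1}, P = (K_p/g)^(1/1) = (3.31/0.9662)^(1/1) = 3.43 bar.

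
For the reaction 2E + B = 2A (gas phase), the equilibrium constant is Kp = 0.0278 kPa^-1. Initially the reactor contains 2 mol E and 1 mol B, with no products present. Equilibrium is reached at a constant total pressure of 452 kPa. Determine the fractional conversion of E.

X = 0.593

Take 2 mol E as basis and let X be its fractional conversion, so ξ = X.
Mole table: n_E = 2 − 2X; n_B = 1 − X; n_A = 2X.
Total moles n_T = 3 − X.
Mole fractions y_i = n_i/n_T; Kp = p_A^2 / (p_E^2 p_B) with p_i = y_i·P.
Equating to 0.0278 kPa^-1 and solving on 0 < X < 1: X = 0.593.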